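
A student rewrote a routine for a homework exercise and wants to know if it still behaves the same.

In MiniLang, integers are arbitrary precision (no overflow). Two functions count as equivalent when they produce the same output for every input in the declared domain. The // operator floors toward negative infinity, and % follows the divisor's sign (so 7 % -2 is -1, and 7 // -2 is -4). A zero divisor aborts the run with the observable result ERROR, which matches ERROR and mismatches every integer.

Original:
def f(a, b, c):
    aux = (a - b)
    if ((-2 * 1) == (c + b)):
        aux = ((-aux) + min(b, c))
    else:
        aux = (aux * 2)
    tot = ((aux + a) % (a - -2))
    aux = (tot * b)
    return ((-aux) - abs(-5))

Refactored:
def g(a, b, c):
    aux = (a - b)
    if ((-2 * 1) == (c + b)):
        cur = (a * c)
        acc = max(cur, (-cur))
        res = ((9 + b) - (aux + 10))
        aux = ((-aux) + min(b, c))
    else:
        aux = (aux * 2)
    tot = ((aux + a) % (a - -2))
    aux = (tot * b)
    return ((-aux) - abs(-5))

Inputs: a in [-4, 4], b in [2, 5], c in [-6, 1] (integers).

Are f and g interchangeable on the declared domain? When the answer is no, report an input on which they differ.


A substantive addition is an assignment to `res` whose value nothing reads; no result depends on it.
Spot check at a=-3, b=2, c=-2 — f: aux = -5; ((-2 * 1) == (c + b)) -> false; aux = -10; tot = 0; aux = 0; return -5. g: aux = -5; ((-2 * 1) == (c + b)) -> false; aux = -10; tot = 0; aux = 0; return -5. Both give -5.
Sweeping the whole domain (288 inputs) finds no disagreement.
verdict: equivalent


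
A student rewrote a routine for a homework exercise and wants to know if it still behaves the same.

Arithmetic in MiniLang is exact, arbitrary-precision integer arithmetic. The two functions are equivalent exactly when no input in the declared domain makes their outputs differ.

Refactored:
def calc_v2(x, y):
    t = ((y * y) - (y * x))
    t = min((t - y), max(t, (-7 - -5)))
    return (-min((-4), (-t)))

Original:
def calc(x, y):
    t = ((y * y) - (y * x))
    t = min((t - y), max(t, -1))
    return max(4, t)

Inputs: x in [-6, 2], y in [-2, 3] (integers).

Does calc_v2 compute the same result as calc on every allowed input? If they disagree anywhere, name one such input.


One difference looks behavioral, but it never changes the outcome for any declared input.
Tracing x=2, y=2: calc: t=0, then t=-2, then returns 4 | calc_v2: t=0, then t=-2, then returns 4 — matching result 4.
Across all 54 domain points the two functions coincide.
verdict: equivalent


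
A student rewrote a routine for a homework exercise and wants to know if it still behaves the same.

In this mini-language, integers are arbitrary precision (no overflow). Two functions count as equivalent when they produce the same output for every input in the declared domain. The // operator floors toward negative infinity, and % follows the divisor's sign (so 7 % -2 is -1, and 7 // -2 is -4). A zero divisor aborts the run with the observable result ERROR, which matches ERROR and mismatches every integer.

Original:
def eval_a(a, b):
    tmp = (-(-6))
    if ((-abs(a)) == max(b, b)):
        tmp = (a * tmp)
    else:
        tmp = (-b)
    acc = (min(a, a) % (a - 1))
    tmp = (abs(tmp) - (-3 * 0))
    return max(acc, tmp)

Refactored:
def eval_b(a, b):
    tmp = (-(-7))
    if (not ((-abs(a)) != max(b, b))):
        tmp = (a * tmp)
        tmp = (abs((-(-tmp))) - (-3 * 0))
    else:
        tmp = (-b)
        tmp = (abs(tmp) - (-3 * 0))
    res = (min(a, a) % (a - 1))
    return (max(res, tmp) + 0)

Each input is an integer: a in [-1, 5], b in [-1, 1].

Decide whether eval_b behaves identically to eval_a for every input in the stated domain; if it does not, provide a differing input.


Take a=-1, b=-1.
eval_a: tmp becomes 6; next ((-abs(a)) == max(b, b)) evaluates to true; next tmp becomes -6; next acc becomes -1; next tmp becomes 6; next final value 6
eval_b: tmp becomes 7; next (not ((-abs(a)) != max(b, b))) evaluates to true; next tmp becomes -7; next tmp becomes 7; next res becomes -1; next final value 7
6 and 7 differ, so these are not the same function on this domain.
verdict: not equivalent; witness: a=-1, b=-1


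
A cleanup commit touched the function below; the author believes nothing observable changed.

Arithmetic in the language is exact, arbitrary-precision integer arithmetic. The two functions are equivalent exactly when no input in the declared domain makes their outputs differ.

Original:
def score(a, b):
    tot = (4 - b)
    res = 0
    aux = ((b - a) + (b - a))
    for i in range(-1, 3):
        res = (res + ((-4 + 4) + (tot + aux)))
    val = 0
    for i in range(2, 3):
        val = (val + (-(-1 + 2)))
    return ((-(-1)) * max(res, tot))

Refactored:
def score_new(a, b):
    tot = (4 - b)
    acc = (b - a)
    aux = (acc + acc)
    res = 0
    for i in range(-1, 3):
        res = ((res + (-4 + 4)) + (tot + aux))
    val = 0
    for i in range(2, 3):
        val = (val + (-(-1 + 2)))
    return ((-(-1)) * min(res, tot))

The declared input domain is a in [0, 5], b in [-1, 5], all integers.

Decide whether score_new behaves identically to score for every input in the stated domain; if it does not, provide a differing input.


Run the pair on a=0, b=-1.
score: tot = 5; res = 0; aux = -2; [i=-1]; res = 3; [i=0]; res = 6; [i=1]; res = 9; [i=2]; res = 12; val = 0; [i=2]; val = -1; return 12
score_new: tot = 5; acc = -1; aux = -2; res = 0; [i=-1]; res = 3; [i=0]; res = 6; [i=1]; res = 9; [i=2]; res = 12; val = 0; [i=2]; val = -1; return 5
12 != 5, so the rewrite changes behavior.
verdict: not equivalent; witness: a=0, b=-1


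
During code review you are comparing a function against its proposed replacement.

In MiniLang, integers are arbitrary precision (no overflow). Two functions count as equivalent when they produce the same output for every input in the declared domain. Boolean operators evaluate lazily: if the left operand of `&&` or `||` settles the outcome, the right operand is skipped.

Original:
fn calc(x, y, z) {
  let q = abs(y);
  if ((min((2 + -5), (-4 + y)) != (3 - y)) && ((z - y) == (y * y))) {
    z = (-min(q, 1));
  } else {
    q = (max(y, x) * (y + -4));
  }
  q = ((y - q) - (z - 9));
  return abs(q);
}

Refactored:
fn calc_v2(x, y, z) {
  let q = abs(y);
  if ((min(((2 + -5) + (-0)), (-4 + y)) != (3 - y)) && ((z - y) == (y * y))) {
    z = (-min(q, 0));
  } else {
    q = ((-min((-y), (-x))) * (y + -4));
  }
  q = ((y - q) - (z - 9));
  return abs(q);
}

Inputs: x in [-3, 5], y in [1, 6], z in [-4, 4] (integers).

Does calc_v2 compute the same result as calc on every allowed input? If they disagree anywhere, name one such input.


There is a counterexample at x=-3, y=1, z=2: 10 on one side, 9 on the other.
calc: q becomes 1; next ((min((2 + -5), (-4 + y)) != (3 - y)) && ((z - y) == (y * y))) evaluates to true; next z becomes -1; next q becomes 10; next final value 10
calc_v2: q becomes 1; next ((min(((2 + -5) + (-0)), (-4 + y)) != (3 - y)) && ((z - y) == (y * y))) evaluates to true; next z becomes 0; next q becomes 9; next final value 9
verdict: not equivalent; witness: x=-3, y=1, z=2


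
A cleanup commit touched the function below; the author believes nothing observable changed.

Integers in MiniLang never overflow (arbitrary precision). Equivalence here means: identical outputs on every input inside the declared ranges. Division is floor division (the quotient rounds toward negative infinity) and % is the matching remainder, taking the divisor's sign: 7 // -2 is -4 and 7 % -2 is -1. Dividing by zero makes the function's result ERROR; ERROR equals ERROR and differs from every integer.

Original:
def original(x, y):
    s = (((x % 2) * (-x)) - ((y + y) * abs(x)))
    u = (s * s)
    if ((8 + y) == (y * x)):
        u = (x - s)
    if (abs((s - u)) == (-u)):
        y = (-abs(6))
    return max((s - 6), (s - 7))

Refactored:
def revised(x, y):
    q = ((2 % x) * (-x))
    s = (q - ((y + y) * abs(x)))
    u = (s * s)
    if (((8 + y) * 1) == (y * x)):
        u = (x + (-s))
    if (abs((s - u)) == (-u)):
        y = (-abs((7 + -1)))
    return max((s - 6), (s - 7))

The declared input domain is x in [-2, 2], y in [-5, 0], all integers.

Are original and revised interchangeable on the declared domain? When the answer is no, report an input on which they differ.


Not equivalent: x=-1, y=-5 separates them (5 vs 4).
original: s becomes 11; next u becomes 121; next ((8 + y) == (y * x)) evaluates to false; next (abs((s - u)) == (-u)) evaluates to false; next final value 5
revised: q becomes 0; next s becomes 10; next u becomes 100; next (((8 + y) * 1) == (y * x)) evaluates to false; next (abs((s - u)) == (-u)) evaluates to false; next final value 4
verdict: not equivalent; witness: x=-1, y=-5


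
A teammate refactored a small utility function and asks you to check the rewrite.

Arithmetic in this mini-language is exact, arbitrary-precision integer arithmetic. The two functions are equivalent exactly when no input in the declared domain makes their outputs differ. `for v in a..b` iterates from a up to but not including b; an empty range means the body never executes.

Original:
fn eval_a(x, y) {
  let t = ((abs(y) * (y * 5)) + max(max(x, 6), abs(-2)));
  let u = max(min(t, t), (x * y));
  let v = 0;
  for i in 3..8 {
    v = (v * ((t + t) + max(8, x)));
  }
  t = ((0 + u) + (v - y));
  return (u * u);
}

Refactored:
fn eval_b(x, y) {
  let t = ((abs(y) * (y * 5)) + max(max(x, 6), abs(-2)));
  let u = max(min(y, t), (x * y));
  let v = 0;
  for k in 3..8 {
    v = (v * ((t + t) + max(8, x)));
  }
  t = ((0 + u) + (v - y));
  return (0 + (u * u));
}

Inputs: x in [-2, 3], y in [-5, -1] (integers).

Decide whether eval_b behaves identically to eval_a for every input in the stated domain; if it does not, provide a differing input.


On input x=0, y=-1, eval_a returns 1 while eval_b returns 0.
verdict: not equivalent; witness: x=0, y=-1


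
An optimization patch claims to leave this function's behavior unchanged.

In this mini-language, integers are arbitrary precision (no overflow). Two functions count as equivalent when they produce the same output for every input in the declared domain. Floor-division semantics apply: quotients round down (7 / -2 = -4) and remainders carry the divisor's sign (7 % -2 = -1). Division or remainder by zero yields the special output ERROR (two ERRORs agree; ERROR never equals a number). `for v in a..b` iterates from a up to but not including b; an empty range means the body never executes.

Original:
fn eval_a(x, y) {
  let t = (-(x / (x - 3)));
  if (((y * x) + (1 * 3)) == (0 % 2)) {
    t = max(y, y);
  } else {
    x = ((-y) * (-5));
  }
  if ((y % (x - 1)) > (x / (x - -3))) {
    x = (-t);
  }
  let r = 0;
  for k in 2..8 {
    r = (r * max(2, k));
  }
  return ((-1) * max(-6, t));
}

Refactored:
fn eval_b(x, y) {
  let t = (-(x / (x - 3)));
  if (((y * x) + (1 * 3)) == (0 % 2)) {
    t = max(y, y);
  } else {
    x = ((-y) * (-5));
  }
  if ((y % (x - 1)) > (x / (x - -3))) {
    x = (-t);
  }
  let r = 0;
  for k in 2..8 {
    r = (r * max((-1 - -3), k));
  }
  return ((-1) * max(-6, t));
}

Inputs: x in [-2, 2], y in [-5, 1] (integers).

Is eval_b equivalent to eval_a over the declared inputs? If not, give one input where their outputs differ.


The two are interchangeable: arithmetic usage differs, plus constant usage differs, and every declared input agrees.
Spot check at x=-1, y=1 — eval_a: t := 0 | (((y * x) + (1 * 3)) == (0 % 2)): false | x := 5 | ((y % (x - 1)) > (x / (x - -3))): true | x := 0 | r := 0 | iter k=2: | r := 0 | iter k=3: | r := 0 | iter k=4: | r := 0 | iter k=5: | r := 0 | iter k=6: | r := 0 | iter k=7: | r := 0 | result 0. eval_b: t := 0 | (((y * x) + (1 * 3)) == (0 % 2)): false | x := 5 | ((y % (x - 1)) > (x / (x - -3))): true | x := 0 | r := 0 | iter k=2: | r := 0 | iter k=3: | r := 0 | iter k=4: | r := 0 | iter k=5: | r := 0 | iter k=6: | r := 0 | iter k=7: | r := 0 | result 0. Both give 0.
Checked all 35 inputs in the declared domain: the outputs agree on every one.
verdict: equivalent


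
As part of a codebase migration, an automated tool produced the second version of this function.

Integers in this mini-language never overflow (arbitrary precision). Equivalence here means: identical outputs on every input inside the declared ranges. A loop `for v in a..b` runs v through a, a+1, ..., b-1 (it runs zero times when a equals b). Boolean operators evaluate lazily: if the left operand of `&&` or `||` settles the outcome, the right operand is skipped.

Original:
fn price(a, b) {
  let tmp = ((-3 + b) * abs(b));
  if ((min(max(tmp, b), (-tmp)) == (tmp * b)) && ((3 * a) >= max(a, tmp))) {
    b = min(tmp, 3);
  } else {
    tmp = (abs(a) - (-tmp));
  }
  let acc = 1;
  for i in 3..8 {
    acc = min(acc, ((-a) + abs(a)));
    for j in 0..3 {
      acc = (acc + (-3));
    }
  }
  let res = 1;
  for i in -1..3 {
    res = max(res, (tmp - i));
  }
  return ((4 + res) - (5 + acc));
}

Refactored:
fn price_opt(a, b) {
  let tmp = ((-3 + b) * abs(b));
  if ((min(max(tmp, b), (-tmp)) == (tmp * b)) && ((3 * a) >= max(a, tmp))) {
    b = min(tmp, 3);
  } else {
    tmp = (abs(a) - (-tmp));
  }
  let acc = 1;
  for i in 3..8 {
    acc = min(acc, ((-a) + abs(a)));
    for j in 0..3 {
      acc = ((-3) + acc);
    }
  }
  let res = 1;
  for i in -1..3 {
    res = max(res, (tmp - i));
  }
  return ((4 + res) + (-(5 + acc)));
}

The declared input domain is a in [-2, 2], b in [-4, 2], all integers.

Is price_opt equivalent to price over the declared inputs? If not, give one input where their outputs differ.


Changes here: arithmetic usage differs; the full 35-point sweep finds no disagreement.
verdict: equivalent


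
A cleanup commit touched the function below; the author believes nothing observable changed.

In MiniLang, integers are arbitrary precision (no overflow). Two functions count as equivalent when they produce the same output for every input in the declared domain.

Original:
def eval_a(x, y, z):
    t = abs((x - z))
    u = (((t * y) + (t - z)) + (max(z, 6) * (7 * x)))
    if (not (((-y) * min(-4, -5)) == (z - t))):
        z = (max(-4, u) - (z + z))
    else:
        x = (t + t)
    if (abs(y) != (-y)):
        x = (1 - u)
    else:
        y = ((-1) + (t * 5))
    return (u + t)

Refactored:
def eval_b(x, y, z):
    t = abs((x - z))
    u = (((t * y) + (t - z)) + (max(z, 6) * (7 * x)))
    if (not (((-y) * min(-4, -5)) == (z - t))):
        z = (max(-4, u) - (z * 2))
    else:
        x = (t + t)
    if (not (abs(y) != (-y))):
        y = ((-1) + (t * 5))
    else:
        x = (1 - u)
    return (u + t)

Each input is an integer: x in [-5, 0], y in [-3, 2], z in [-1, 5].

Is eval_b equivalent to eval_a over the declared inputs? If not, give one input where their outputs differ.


Side by side, the visible changes include: boolean connective usage differs, constant usage differs, arithmetic usage differs.
Tracing x=-1, y=0, z=1: eval_a: t=2, then u=-41, then (not (((-y) * min(-4, -5)) == (z - t))) is true, then z=-6, then (abs(y) != (-y)) is false, then y=9, then returns -39 | eval_b: t=2, then u=-41, then (not (((-y) * min(-4, -5)) == (z - t))) is true, then z=-6, then (not (abs(y) != (-y))) is true, then y=9, then returns -39 — matching result -39.
Sweeping the whole domain (252 inputs) finds no disagreement.
verdict: equivalent


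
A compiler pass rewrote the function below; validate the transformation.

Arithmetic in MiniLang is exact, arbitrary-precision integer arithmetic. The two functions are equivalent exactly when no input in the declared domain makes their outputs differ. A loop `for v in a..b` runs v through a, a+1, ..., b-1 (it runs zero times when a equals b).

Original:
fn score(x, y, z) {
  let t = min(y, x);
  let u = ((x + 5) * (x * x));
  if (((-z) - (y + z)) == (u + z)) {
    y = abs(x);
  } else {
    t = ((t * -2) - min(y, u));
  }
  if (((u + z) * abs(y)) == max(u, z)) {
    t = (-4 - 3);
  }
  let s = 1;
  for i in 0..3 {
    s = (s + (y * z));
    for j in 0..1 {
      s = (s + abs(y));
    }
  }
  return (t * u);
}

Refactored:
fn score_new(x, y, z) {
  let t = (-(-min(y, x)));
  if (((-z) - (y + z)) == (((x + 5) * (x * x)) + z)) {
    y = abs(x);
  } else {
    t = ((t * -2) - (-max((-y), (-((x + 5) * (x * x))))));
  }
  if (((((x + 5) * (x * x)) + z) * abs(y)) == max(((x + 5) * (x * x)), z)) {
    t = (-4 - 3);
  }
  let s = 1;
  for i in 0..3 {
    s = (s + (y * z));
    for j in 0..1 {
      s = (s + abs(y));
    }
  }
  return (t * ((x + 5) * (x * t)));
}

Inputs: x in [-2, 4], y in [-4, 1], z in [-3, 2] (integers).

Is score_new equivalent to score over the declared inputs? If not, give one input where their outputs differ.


There is a counterexample at x=-2, y=-4, z=-3: 144 on one side, -864 on the other.
score: t := -4 | u := 12 | (((-z) - (y + z)) == (u + z)): false | t := 12 | (((u + z) * abs(y)) == max(u, z)): false | s := 1 | iter i=0: | s := 13 | iter j=0: | s := 17 | iter i=1: | s := 29 | iter j=0: | s := 33 | iter i=2: | s := 45 | iter j=0: | s := 49 | result 144
score_new: t := -4 | (((-z) - (y + z)) == (((x + 5) * (x * x)) + z)): false | t := 12 | (((((x + 5) * (x * x)) + z) * abs(y)) == max(((x + 5) * (x * x)), z)): false | s := 1 | iter i=0: | s := 13 | iter j=0: | s := 17 | iter i=1: | s := 29 | iter j=0: | s := 33 | iter i=2: | s := 45 | iter j=0: | s := 49 | result -864
verdict: not equivalent; witness: x=-2, y=-4, z=-3


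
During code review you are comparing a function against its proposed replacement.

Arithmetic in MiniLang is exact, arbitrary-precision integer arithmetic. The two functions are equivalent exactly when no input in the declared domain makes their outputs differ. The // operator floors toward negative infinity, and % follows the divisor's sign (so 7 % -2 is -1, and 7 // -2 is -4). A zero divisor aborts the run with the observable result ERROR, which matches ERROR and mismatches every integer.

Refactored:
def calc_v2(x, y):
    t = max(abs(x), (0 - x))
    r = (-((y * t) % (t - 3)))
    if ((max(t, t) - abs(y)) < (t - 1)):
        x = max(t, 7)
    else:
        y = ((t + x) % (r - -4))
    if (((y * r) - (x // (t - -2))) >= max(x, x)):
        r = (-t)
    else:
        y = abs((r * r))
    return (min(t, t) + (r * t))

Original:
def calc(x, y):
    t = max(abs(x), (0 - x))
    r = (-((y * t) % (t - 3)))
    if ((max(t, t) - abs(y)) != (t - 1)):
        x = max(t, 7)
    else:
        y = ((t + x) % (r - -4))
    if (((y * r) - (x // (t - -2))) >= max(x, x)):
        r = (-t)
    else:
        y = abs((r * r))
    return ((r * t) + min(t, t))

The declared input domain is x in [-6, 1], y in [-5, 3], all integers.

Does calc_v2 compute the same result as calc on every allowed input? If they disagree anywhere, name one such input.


These are not equivalent — on x=-6, y=0 the outputs split (6 vs -30).
calc: t becomes 6; next r becomes 0; next ((max(t, t) - abs(y)) != (t - 1)) evaluates to true; next x becomes 7; next (((y * r) - (x // (t - -2))) >= max(x, x)) evaluates to false; next y becomes 0; next final value 6
calc_v2: t becomes 6; next r becomes 0; next ((max(t, t) - abs(y)) < (t - 1)) evaluates to false; next y becomes 0; next (((y * r) - (x // (t - -2))) >= max(x, x)) evaluates to true; next r becomes -6; next final value -30
verdict: not equivalent; witness: x=-6, y=0


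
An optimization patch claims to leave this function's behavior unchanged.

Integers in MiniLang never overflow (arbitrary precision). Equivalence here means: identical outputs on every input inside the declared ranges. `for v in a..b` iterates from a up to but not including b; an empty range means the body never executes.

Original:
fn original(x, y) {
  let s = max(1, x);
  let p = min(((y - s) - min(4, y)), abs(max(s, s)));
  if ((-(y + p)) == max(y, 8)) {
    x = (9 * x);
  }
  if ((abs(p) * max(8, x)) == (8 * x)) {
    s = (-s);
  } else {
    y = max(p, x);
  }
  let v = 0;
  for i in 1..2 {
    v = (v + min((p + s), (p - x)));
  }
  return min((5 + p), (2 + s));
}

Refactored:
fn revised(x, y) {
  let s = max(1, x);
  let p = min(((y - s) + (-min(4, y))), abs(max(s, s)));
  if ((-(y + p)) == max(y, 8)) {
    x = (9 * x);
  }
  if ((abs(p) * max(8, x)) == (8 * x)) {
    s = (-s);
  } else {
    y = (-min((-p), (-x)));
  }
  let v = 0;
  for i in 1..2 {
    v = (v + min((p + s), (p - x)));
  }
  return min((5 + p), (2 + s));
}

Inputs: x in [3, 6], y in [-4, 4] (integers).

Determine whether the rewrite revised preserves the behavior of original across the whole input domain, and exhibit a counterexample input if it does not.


Differences: min/max/abs usage differs; and arithmetic usage differs — yet all 36 inputs agree.
verdict: equivalent


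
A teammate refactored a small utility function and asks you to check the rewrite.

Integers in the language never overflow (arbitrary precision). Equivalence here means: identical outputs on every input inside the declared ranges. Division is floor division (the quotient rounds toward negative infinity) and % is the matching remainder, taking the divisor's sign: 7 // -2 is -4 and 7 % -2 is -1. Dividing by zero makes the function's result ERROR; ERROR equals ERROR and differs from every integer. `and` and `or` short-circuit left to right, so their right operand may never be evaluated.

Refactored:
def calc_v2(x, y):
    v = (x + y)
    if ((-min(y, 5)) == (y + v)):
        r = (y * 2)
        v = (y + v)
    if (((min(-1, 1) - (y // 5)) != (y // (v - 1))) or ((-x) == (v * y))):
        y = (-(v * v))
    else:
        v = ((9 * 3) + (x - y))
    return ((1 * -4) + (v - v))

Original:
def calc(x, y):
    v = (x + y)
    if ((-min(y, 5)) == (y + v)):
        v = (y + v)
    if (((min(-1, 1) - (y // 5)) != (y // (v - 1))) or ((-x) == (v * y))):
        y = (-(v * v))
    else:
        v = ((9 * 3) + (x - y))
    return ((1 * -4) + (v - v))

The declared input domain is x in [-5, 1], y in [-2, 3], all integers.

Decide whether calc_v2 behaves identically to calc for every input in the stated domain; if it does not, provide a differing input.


This is a faithful refactor — local variable names differ; statement counts differ; constant usage differs; arithmetic usage differs, but the computed results match everywhere.
One worked example (x=1, y=1) — calc: v = 2; ((-min(y, 5)) == (y + v)) -> false; (((min(-1, 1) - (y // 5)) != (y // (v - 1))) or ((-x) == (v * y))) -> true; y = -4; return -4; calc_v2: v = 2; ((-min(y, 5)) == (y + v)) -> false; (((min(-1, 1) - (y // 5)) != (y // (v - 1))) or ((-x) == (v * y))) -> true; y = -4; return -4; agreement on -4.
An exhaustive pass over the 42 declared inputs shows identical outputs.
verdict: equivalent


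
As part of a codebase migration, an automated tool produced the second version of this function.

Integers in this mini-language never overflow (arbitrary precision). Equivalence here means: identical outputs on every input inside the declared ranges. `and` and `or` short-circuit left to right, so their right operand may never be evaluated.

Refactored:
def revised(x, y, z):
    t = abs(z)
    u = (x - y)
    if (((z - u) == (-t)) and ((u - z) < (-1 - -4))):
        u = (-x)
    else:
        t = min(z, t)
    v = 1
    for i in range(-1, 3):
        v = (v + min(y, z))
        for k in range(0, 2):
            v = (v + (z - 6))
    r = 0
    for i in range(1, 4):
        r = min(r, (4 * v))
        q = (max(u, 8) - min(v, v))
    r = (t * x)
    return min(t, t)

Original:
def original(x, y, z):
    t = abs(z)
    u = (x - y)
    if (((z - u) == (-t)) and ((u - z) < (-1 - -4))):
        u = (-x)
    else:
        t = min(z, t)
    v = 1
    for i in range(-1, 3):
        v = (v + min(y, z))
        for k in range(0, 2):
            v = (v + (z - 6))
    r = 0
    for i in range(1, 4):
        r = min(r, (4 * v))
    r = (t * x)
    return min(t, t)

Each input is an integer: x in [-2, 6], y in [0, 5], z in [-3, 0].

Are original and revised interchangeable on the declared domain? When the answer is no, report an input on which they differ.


The two are interchangeable: min/max/abs usage differs; also local variable names differ; also constant usage differs; also arithmetic usage differs; also statement counts differ, and every declared input agrees.
Spot check at x=5, y=0, z=0 — original: t = 0; u = 5; (((z - u) == (-t)) and ((u - z) < (-1 - -4))) -> false; t = 0; v = 1; [i=-1]; v = 1; [k=0]; v = -5; [k=1]; v = -11; [i=0]; v = -11; [k=0]; v = -17; [k=1]; v = -23; [i=1]; v = -23; [k=0]; v = -29; [k=1]; v = -35; [i=2]; v = -35; [k=0]; v = -41; [k=1]; v = -47; r = 0; [i=1]; r = -188; [i=2]; r = -188; [i=3]; r = -188; r = 0; return 0. revised: t = 0; u = 5; (((z - u) == (-t)) and ((u - z) < (-1 - -4))) -> false; t = 0; v = 1; [i=-1]; v = 1; [k=0]; v = -5; [k=1]; v = -11; [i=0]; v = -11; [k=0]; v = -17; [k=1]; v = -23; [i=1]; v = -23; [k=0]; v = -29; [k=1]; v = -35; [i=2]; v = -35; [k=0]; v = -41; [k=1]; v = -47; r = 0; [i=1]; r = -188; q = 55; [i=2]; r = -188; q = 55; [i=3]; r = -188; q = 55; r = 0; return 0. Both give 0.
Every one of the 216 inputs gives matching results.
verdict: equivalent


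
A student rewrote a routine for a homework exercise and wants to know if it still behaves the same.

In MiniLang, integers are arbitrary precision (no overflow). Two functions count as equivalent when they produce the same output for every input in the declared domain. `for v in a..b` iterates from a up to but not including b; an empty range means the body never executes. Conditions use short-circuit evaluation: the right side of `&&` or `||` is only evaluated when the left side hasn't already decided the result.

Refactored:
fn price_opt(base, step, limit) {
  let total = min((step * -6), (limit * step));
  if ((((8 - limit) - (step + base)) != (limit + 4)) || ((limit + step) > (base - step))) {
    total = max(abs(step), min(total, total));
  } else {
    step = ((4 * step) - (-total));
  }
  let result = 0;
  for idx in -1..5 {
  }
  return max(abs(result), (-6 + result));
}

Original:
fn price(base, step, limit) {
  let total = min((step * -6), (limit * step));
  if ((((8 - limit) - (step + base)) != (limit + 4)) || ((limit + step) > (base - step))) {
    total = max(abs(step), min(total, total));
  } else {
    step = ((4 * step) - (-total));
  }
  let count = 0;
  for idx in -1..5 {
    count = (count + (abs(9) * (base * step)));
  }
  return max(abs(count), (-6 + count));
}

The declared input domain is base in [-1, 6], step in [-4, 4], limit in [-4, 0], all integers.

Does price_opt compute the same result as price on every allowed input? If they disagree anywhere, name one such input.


Take base=-1, step=-4, limit=-4.
price: total=16, then ((((8 - limit) - (step + base)) != (limit + 4)) || ((limit + step) > (base - step))) is true, then total=16, then count=0, then (idx=-1), then count=36, then (idx=0), then count=72, then (idx=1), then count=108, then (idx=2), then count=144, then (idx=3), then count=180, then (idx=4), then count=216, then returns 216
price_opt: total=16, then ((((8 - limit) - (step + base)) != (limit + 4)) || ((limit + step) > (base - step))) is true, then total=16, then result=0, then (idx=-1), then (idx=0), then (idx=1), then (idx=2), then (idx=3), then (idx=4), then returns 0
216 vs 0 — the two versions disagree here.
verdict: not equivalent; witness: base=-1, step=-4, limit=-4


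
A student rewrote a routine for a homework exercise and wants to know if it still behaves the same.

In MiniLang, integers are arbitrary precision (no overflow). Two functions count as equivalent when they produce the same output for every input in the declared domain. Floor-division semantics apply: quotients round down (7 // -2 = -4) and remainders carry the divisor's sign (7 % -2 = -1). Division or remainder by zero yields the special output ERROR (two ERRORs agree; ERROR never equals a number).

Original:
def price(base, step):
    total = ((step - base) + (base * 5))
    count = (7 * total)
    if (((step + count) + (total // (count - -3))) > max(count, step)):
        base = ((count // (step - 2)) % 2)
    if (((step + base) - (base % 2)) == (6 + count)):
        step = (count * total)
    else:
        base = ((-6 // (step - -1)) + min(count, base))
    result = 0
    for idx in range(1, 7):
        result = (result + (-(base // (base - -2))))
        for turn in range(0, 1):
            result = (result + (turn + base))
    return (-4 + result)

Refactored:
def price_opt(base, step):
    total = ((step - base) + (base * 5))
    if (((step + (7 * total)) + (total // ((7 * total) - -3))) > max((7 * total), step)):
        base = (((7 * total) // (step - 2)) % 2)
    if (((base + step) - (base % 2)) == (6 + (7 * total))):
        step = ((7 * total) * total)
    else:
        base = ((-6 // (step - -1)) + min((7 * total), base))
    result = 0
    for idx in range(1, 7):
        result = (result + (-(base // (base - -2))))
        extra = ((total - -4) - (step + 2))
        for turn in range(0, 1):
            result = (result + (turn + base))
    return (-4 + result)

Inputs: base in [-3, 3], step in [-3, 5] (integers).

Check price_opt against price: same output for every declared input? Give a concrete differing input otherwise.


Differences: arithmetic usage differs, and constant usage differs, and local variable names differ — yet all 63 inputs agree.
verdict: equivalent


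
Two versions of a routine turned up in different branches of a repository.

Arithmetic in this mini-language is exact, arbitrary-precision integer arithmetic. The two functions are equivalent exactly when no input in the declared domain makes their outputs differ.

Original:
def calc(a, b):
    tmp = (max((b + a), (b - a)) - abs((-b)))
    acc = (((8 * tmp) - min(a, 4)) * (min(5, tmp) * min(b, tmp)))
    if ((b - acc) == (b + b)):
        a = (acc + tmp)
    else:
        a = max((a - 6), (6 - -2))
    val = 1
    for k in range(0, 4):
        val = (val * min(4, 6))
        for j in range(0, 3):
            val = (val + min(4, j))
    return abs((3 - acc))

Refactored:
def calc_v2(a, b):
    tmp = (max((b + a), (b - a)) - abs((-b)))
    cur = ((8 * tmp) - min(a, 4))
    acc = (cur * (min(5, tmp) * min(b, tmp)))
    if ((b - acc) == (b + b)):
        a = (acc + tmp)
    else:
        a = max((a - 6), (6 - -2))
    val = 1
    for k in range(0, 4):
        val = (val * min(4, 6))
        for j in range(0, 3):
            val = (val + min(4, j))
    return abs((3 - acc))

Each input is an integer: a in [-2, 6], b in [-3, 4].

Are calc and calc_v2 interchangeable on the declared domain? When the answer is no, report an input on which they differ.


Equivalent — the differences include statement counts differ; local variable names differ, yet no declared input distinguishes the two.
Spot check at a=1, b=3 — calc: tmp=1, then acc=7, then ((b - acc) == (b + b)) is false, then a=8, then val=1, then (k=0), then val=4, then (j=0), then val=4, then (j=1), then val=5, then (j=2), then val=7, then (k=1), then val=28, then (j=0), then val=28, then (j=1), then val=29, then (j=2), then val=31, then (k=2), then val=124, then (j=0), then val=124, then (j=1), then val=125, then (j=2), then val=127, then (k=3), then val=508, then (j=0), then val=508, then (j=1), then val=509, then (j=2), then val=511, then returns 4. calc_v2: tmp=1, then cur=7, then acc=7, then ((b - acc) == (b + b)) is false, then a=8, then val=1, then (k=0), then val=4, then (j=0), then val=4, then (j=1), then val=5, then (j=2), then val=7, then (k=1), then val=28, then (j=0), then val=28, then (j=1), then val=29, then (j=2), then val=31, then (k=2), then val=124, then (j=0), then val=124, then (j=1), then val=125, then (j=2), then val=127, then (k=3), then val=508, then (j=0), then val=508, then (j=1), then val=509, then (j=2), then val=511, then returns 4. Both give 4.
Sweeping the whole domain (72 inputs) finds no disagreement.
verdict: equivalent


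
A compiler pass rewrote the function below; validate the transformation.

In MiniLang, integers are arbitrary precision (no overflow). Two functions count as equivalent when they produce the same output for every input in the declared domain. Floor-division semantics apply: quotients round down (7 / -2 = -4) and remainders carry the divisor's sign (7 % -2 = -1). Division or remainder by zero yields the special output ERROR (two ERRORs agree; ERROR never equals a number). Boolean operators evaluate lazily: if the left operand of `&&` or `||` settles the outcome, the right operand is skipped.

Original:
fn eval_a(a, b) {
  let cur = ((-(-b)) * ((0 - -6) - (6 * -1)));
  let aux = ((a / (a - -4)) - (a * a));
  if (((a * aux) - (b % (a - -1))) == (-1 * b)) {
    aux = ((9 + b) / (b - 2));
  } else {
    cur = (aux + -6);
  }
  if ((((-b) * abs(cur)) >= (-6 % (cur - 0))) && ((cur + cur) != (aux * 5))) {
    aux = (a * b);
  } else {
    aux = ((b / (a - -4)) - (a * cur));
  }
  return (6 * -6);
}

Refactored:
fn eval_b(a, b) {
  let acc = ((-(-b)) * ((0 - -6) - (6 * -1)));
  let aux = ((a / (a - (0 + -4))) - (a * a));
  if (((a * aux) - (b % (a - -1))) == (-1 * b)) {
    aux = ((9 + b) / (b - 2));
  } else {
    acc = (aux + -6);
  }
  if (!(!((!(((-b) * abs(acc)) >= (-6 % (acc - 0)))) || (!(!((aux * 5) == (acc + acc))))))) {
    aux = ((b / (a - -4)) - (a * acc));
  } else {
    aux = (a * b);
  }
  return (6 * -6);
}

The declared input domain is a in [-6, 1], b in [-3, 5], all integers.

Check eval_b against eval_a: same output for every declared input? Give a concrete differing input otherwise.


This is a faithful refactor — arithmetic usage differs, boolean connective usage differs, constant usage differs, comparison usage differs, local variable names differ, but the computed results match everywhere.
As a probe, take a=-3, b=-1: eval_a runs cur becomes -12; next aux becomes -12; next (((a * aux) - (b % (a - -1))) == (-1 * b)) evaluates to false; next cur becomes -18; next ((((-b) * abs(cur)) >= (-6 % (cur - 0))) && ((cur + cur) != (aux * 5))) evaluates to true; next aux becomes 3; next final value -36; eval_b runs acc becomes -12; next aux becomes -12; next (((a * aux) - (b % (a - -1))) == (-1 * b)) evaluates to false; next acc becomes -18; next (!(!((!(((-b) * abs(acc)) >= (-6 % (acc - 0)))) || (!(!((aux * 5) == (acc + acc))))))) evaluates to false; next aux becomes 3; next final value -36; both end at -36.
Across all 72 domain points the two functions coincide.
verdict: equivalent


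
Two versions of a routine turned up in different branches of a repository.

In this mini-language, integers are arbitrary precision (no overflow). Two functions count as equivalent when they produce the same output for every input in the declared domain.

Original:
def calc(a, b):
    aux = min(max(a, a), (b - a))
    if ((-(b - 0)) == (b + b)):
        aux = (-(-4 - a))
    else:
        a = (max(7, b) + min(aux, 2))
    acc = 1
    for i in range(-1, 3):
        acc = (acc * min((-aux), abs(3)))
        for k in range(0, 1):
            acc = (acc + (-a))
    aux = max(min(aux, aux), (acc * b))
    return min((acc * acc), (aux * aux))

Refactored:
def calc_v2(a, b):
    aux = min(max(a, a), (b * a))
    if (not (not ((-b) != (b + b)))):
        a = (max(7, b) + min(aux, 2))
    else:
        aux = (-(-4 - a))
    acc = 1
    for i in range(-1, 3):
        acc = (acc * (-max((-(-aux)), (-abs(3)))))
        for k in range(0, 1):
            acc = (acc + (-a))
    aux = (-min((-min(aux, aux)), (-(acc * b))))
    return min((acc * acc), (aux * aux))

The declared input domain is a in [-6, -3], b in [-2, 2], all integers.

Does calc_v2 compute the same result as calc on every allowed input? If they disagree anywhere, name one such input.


These are not equivalent — on a=-6, b=2 the outputs split (1681 vs 78961).
calc: aux := -6 | ((-(b - 0)) == (b + b)): false | a := 1 | acc := 1 | iter i=-1: | acc := 3 | iter k=0: | acc := 2 | iter i=0: | acc := 6 | iter k=0: | acc := 5 | iter i=1: | acc := 15 | iter k=0: | acc := 14 | iter i=2: | acc := 42 | iter k=0: | acc := 41 | aux := 82 | result 1681
calc_v2: aux := -12 | (not (not ((-b) != (b + b)))): true | a := -5 | acc := 1 | iter i=-1: | acc := 3 | iter k=0: | acc := 8 | iter i=0: | acc := 24 | iter k=0: | acc := 29 | iter i=1: | acc := 87 | iter k=0: | acc := 92 | iter i=2: | acc := 276 | iter k=0: | acc := 281 | aux := 562 | result 78961
verdict: not equivalent; witness: a=-6, b=2


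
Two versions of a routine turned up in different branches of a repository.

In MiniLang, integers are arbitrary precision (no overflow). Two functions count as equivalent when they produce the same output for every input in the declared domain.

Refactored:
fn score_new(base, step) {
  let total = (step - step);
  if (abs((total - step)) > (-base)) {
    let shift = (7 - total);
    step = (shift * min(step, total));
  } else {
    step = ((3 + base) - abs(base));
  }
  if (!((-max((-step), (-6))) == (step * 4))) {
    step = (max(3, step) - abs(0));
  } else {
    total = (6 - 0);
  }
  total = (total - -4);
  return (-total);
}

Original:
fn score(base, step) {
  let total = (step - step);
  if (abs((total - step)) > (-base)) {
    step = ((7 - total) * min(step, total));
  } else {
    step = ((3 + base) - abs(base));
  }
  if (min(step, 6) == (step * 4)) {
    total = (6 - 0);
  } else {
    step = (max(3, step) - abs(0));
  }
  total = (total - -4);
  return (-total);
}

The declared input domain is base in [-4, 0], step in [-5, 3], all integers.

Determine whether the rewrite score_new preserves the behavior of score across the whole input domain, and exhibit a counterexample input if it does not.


Reading the diff, among the changes: boolean connective usage differs; and min/max/abs usage differs; and local variable names differ; and statement counts differ.
One worked example (base=0, step=-5) — score: total becomes 0; next (abs((total - step)) > (-base)) evaluates to true; next step becomes -35; next (min(step, 6) == (step * 4)) evaluates to false; next step becomes 3; next total becomes 4; next final value -4; score_new: total becomes 0; next (abs((total - step)) > (-base)) evaluates to true; next shift becomes 7; next step becomes -35; next (!((-max((-step), (-6))) == (step * 4))) evaluates to true; next step becomes 3; next total becomes 4; next final value -4; agreement on -4.
Every one of the 45 inputs gives matching results.
verdict: equivalent


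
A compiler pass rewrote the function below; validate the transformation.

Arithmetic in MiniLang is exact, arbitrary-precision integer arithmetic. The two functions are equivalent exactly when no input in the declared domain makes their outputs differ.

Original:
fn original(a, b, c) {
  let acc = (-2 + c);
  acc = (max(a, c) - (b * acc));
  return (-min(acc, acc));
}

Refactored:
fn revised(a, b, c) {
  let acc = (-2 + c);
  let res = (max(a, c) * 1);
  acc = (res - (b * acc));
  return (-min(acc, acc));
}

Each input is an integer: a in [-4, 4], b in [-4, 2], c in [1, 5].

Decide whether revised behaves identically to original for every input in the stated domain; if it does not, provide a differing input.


Differences: arithmetic usage differs, and local variable names differ, and statement counts differ, and constant usage differs — yet all 315 inputs agree.
verdict: equivalent


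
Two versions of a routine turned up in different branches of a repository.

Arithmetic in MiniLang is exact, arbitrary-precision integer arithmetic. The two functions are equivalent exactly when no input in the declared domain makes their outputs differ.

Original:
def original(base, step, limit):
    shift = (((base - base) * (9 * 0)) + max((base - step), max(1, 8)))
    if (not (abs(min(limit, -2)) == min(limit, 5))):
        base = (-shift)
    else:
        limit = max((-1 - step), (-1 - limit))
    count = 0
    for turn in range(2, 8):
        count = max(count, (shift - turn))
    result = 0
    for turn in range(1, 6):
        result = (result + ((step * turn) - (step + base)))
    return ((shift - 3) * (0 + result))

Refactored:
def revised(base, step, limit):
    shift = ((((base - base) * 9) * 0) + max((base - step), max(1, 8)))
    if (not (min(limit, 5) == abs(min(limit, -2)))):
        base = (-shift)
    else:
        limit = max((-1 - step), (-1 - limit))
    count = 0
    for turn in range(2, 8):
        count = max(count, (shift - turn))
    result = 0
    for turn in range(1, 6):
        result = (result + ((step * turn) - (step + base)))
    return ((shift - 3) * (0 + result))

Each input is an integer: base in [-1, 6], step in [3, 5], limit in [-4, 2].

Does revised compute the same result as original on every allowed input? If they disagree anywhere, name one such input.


Comparing the listings, the differences include: same computation, different form.
Tracing base=3, step=3, limit=-4: original: shift := 8 | (not (abs(min(limit, -2)) == min(limit, 5))): true | base := -8 | count := 0 | iter turn=2: | count := 6 | iter turn=3: | count := 6 | iter turn=4: | count := 6 | iter turn=5: | count := 6 | iter turn=6: | count := 6 | iter turn=7: | count := 6 | result := 0 | iter turn=1: | result := 8 | iter turn=2: | result := 19 | iter turn=3: | result := 33 | iter turn=4: | result := 50 | iter turn=5: | result := 70 | result 350 | revised: shift := 8 | (not (min(limit, 5) == abs(min(limit, -2)))): true | base := -8 | count := 0 | iter turn=2: | count := 6 | iter turn=3: | count := 6 | iter turn=4: | count := 6 | iter turn=5: | count := 6 | iter turn=6: | count := 6 | iter turn=7: | count := 6 | result := 0 | iter turn=1: | result := 8 | iter turn=2: | result := 19 | iter turn=3: | result := 33 | iter turn=4: | result := 50 | iter turn=5: | result := 70 | result 350 — matching result 350.
Checked all 168 inputs in the declared domain: the outputs agree on every one.
verdict: equivalent
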